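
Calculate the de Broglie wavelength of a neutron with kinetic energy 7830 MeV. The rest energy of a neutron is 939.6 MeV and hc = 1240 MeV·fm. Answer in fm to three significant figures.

Total energy E = KE + m₀c² = 7830 + 939.6 = 8769.6 MeV.
(pc)² = E² − (m₀c²)² = (8769.6)² − (939.6)² = 7.602 × 10⁷ MeV², so pc = 8719 MeV.
λ = hc/(pc) = 1240 MeV·fm / 8719 MeV = 0.142 fm.

λ = 0.142 fm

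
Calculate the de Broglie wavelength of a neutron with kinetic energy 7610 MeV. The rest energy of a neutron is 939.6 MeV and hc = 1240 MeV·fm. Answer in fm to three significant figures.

λ = 0.146 fm

Total energy E = KE + m₀c² = 7610 + 939.6 = 8549.6 MeV.
(pc)² = E² − (m₀c²)² = (8549.6)² − (939.6)² = 7.221 × 10⁷ MeV², so pc = 8498 MeV.
λ = hc/(pc) = 1240 MeV·fm / 8498 MeV = 0.146 fm.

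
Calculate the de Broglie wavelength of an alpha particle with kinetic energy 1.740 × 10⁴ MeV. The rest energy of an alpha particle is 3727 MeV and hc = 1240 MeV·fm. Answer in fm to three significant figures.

λ = 0.0596 fm

Total energy E = KE + m₀c² = 1.740 × 10⁴ + 3727 = 21127 MeV.
(pc)² = E² − (m₀c²)² = (21127)² − (3727)² = 4.325 × 10⁸ MeV², so pc = 2.080 × 10⁴ MeV.
λ = hc/(pc) = 1240 MeV·fm / 2.080 × 10⁴ MeV = 0.0596 fm.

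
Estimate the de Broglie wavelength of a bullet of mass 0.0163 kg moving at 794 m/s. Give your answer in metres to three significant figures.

p = mv = 0.0163 × 794 = 1.294 × 10¹ kg·m/s.
λ = h/p = 6.626 × 10⁻³⁴ / 1.294 × 10¹ = 5.12 × 10⁻³⁵ m.

λ = 5.12 × 10⁻³⁵ m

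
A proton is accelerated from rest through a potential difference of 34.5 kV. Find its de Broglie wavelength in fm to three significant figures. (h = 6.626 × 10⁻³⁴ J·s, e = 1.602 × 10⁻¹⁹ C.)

λ = 154 fm

KE = eV = 1.602 × 10⁻¹⁹ × 3.450 × 10⁴ = 5.527 × 10⁻¹⁵ J.
p = √(2mKE) = √(2 × 1.673 × 10⁻²⁷ × 5.527 × 10⁻¹⁵) = 4.300 × 10⁻²¹ kg·m/s.
λ = h/p = 6.626 × 10⁻³⁴ / 4.300 × 10⁻²¹ = 1.54 × 10⁻¹³ m = 154 fm.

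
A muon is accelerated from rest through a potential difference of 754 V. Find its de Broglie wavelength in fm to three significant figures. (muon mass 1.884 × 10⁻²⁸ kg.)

KE = eV = 1.602 × 10⁻¹⁹ × 754.0 = 1.208 × 10⁻¹⁶ J.
p = √(2mKE) = √(2 × 1.884 × 10⁻²⁸ × 1.208 × 10⁻¹⁶) = 2.133 × 10⁻²² kg·m/s.
λ = h/p = 6.626 × 10⁻³⁴ / 2.133 × 10⁻²² = 3.11 × 10⁻¹² m = 3110 fm.

λ = 3110 fm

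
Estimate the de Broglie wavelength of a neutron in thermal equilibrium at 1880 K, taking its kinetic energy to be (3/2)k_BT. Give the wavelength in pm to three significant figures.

λ = 58.0 pm

KE = (3/2)k_BT = 1.5 × 1.381 × 10⁻²³ × 1880 = 3.894 × 10⁻²⁰ J.
p = √(2mKE) = √(2 × 1.675 × 10⁻²⁷ × 3.894 × 10⁻²⁰) = 1.142 × 10⁻²³ kg·m/s.
λ = h/p = 5.80 × 10⁻¹¹ m = 58.0 pm.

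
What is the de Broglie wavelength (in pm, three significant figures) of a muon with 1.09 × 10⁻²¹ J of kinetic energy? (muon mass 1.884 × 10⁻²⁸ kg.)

p = √(2mKE) = √(2 × 1.884 × 10⁻²⁸ × 1.090 × 10⁻²¹) = 6.409 × 10⁻²⁵ kg·m/s.
λ = h/p = 6.626 × 10⁻³⁴ / 6.409 × 10⁻²⁵ = 1.03 × 10⁻⁹ m = 1030 pm.

λ = 1030 pm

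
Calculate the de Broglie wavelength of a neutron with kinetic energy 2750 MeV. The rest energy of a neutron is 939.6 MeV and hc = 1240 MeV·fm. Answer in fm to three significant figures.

Total energy E = KE + m₀c² = 2750 + 939.6 = 3689.6 MeV.
(pc)² = E² − (m₀c²)² = (3689.6)² − (939.6)² = 1.273 × 10⁷ MeV², so pc = 3568 MeV.
λ = hc/(pc) = 1240 MeV·fm / 3568 MeV = 0.348 fm.

λ = 0.348 fm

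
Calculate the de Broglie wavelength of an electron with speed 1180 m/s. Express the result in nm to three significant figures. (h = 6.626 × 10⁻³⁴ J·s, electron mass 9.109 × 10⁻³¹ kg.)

λ = 616 nm

p = mv = 9.109 × 10⁻³¹ × 1180 = 1.075 × 10⁻²⁷ kg·m/s.
λ = h/p = 6.626 × 10⁻³⁴ / 1.075 × 10⁻²⁷ = 6.16 × 10⁻⁷ m = 616 nm.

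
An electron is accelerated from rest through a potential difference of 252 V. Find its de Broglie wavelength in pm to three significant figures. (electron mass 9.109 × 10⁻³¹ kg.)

λ = 77.3 pm

KE = eV = 1.602 × 10⁻¹⁹ × 252.0 = 4.037 × 10⁻¹⁷ J.
p = √(2mKE) = √(2 × 9.109 × 10⁻³¹ × 4.037 × 10⁻¹⁷) = 8.576 × 10⁻²⁴ kg·m/s.
λ = h/p = 6.626 × 10⁻³⁴ / 8.576 × 10⁻²⁴ = 7.73 × 10⁻¹¹ m = 77.3 pm.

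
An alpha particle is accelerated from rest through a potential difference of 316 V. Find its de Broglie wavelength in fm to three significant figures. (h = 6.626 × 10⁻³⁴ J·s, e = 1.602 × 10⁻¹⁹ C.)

λ = 571 fm

KE = 2eV = 2 × 1.602 × 10⁻¹⁹ × 316.0 = 1.012 × 10⁻¹⁶ J.
p = √(2mKE) = √(2 × 6.645 × 10⁻²⁷ × 1.012 × 10⁻¹⁶) = 1.160 × 10⁻²¹ kg·m/s.
λ = h/p = 6.626 × 10⁻³⁴ / 1.160 × 10⁻²¹ = 5.71 × 10⁻¹³ m = 571 fm.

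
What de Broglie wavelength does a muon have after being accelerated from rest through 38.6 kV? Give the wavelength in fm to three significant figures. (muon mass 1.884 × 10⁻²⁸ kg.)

λ = 434 fm

KE = eV = 1.602 × 10⁻¹⁹ × 3.860 × 10⁴ = 6.184 × 10⁻¹⁵ J.
p = √(2mKE) = √(2 × 1.884 × 10⁻²⁸ × 6.184 × 10⁻¹⁵) = 1.526 × 10⁻²¹ kg·m/s.
λ = h/p = 6.626 × 10⁻³⁴ / 1.526 × 10⁻²¹ = 4.34 × 10⁻¹³ m = 434 fm.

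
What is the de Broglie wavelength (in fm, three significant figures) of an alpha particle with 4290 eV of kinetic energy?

λ = 219 fm

KE = 4290 eV = 6.873 × 10⁻¹⁶ J.
p = √(2mKE) = √(2 × 6.645 × 10⁻²⁷ × 6.873 × 10⁻¹⁶) = 3.022 × 10⁻²¹ kg·m/s.
λ = h/p = 6.626 × 10⁻³⁴ / 3.022 × 10⁻²¹ = 2.19 × 10⁻¹³ m = 219 fm.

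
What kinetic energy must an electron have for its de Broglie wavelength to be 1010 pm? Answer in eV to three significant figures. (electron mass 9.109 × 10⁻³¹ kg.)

p = h/λ = 6.626 × 10⁻³⁴ / 1.010 × 10⁻⁹ = 6.560 × 10⁻²⁵ kg·m/s.
KE = p²/(2m) = (6.560 × 10⁻²⁵)² / (2 × 9.109 × 10⁻³¹) = 2.362 × 10⁻¹⁹ J = 1.47 eV.

KE = 1.47 eV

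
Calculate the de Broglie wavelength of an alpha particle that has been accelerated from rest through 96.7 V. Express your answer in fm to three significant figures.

KE = 2eV = 2 × 1.602 × 10⁻¹⁹ × 96.70 = 3.098 × 10⁻¹⁷ J.
p = √(2mKE) = √(2 × 6.645 × 10⁻²⁷ × 3.098 × 10⁻¹⁷) = 6.417 × 10⁻²² kg·m/s.
λ = h/p = 6.626 × 10⁻³⁴ / 6.417 × 10⁻²² = 1.03 × 10⁻¹² m = 1030 fm.

λ = 1030 fm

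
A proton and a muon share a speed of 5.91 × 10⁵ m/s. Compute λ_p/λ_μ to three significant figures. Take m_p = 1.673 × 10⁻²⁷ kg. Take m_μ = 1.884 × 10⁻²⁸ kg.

λ_p/λ_μ = 0.113

At fixed v, p = mv so λ = h/(mv) ∝ 1/m.
λ_p/λ_μ = m_μ/m_p = 1.884 × 10⁻²⁸/1.673 × 10⁻²⁷ = 0.113.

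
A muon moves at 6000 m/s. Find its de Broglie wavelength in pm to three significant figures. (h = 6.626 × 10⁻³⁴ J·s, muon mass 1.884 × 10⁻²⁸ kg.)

λ = 586 pm

p = mv = 1.884 × 10⁻²⁸ × 6000 = 1.130 × 10⁻²⁴ kg·m/s.
λ = h/p = 6.626 × 10⁻³⁴ / 1.130 × 10⁻²⁴ = 5.86 × 10⁻¹⁰ m = 586 pm.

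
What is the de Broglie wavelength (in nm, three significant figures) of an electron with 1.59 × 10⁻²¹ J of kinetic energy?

λ = 12.3 nm

p = √(2mKE) = √(2 × 9.109 × 10⁻³¹ × 1.590 × 10⁻²¹) = 5.382 × 10⁻²⁶ kg·m/s.
λ = h/p = 6.626 × 10⁻³⁴ / 5.382 × 10⁻²⁶ = 1.23 × 10⁻⁸ m = 12.3 nm.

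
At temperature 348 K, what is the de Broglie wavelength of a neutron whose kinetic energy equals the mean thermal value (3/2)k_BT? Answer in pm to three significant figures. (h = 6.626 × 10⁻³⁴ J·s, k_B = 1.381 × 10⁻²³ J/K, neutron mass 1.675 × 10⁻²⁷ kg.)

KE = (3/2)k_BT = 1.5 × 1.381 × 10⁻²³ × 348 = 7.209 × 10⁻²¹ J.
p = √(2mKE) = √(2 × 1.675 × 10⁻²⁷ × 7.209 × 10⁻²¹) = 4.914 × 10⁻²⁴ kg·m/s.
λ = h/p = 1.35 × 10⁻¹⁰ m = 135 pm.

λ = 135 pm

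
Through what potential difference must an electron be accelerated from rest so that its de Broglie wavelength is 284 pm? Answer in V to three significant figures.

p = h/λ = 6.626 × 10⁻³⁴ / 2.840 × 10⁻¹⁰ = 2.333 × 10⁻²⁴ kg·m/s.
KE = p²/(2m) = 2.988 × 10⁻¹⁸ J.
V = KE/e = 2.988 × 10⁻¹⁸ / (1.602 × 10⁻¹⁹) = 18.7 V.

V = 18.7 V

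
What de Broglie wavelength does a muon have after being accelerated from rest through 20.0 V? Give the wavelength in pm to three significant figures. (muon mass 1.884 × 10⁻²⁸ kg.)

KE = eV = 1.602 × 10⁻¹⁹ × 20.00 = 3.204 × 10⁻¹⁸ J.
p = √(2mKE) = √(2 × 1.884 × 10⁻²⁸ × 3.204 × 10⁻¹⁸) = 3.475 × 10⁻²³ kg·m/s.
λ = h/p = 6.626 × 10⁻³⁴ / 3.475 × 10⁻²³ = 1.91 × 10⁻¹¹ m = 19.1 pm.

λ = 19.1 pm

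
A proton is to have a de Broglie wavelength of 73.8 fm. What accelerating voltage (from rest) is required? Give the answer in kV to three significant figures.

p = h/λ = 6.626 × 10⁻³⁴ / 7.380 × 10⁻¹⁴ = 8.978 × 10⁻²¹ kg·m/s.
KE = p²/(2m) = 2.409 × 10⁻¹⁴ J.
V = KE/e = 2.409 × 10⁻¹⁴ / (1.602 × 10⁻¹⁹) = 150 kV.

V = 150 kV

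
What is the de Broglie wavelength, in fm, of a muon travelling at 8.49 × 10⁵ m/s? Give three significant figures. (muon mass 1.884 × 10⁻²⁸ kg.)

λ = 4140 fm

p = mv = 1.884 × 10⁻²⁸ × 8.49 × 10⁵ = 1.600 × 10⁻²² kg·m/s.
λ = h/p = 6.626 × 10⁻³⁴ / 1.600 × 10⁻²² = 4.14 × 10⁻¹² m = 4140 fm.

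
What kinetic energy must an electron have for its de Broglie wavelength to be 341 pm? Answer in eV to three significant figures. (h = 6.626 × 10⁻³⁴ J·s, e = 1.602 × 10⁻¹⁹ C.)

p = h/λ = 6.626 × 10⁻³⁴ / 3.410 × 10⁻¹⁰ = 1.943 × 10⁻²⁴ kg·m/s.
KE = p²/(2m) = (1.943 × 10⁻²⁴)² / (2 × 9.109 × 10⁻³¹) = 2.072 × 10⁻¹⁸ J = 12.9 eV.

KE = 12.9 eV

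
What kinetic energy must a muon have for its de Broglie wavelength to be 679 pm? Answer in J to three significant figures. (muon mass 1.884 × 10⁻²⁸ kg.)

p = h/λ = 6.626 × 10⁻³⁴ / 6.790 × 10⁻¹⁰ = 9.758 × 10⁻²⁵ kg·m/s.
KE = p²/(2m) = (9.758 × 10⁻²⁵)² / (2 × 1.884 × 10⁻²⁸) = 2.527 × 10⁻²¹ J = 2.53 × 10⁻²¹ J.

KE = 2.53 × 10⁻²¹ J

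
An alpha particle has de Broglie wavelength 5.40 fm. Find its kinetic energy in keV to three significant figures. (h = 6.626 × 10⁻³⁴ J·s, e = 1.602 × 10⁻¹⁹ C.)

p = h/λ = 6.626 × 10⁻³⁴ / 5.400 × 10⁻¹⁵ = 1.227 × 10⁻¹⁹ kg·m/s.
KE = p²/(2m) = (1.227 × 10⁻¹⁹)² / (2 × 6.645 × 10⁻²⁷) = 1.133 × 10⁻¹² J = 7070 keV.

KE = 7070 keV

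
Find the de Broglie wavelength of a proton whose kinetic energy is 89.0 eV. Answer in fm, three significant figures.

KE = 89.0 eV = 1.426 × 10⁻¹⁷ J.
p = √(2mKE) = √(2 × 1.673 × 10⁻²⁷ × 1.426 × 10⁻¹⁷) = 2.184 × 10⁻²² kg·m/s.
λ = h/p = 6.626 × 10⁻³⁴ / 2.184 × 10⁻²² = 3.03 × 10⁻¹² m = 3030 fm.

λ = 3030 fm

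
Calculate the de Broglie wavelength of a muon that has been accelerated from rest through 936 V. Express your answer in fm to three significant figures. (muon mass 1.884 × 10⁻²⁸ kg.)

λ = 2790 fm

KE = eV = 1.602 × 10⁻¹⁹ × 936.0 = 1.499 × 10⁻¹⁶ J.
p = √(2mKE) = √(2 × 1.884 × 10⁻²⁸ × 1.499 × 10⁻¹⁶) = 2.377 × 10⁻²² kg·m/s.
λ = h/p = 6.626 × 10⁻³⁴ / 2.377 × 10⁻²² = 2.79 × 10⁻¹² m = 2790 fm.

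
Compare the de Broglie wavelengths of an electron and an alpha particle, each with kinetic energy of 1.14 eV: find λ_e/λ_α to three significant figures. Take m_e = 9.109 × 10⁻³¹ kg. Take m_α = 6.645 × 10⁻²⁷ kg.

At fixed KE, p = √(2mKE) so λ = h/p ∝ 1/√m.
λ_e/λ_α = √(m_α/m_e) = √(6.645 × 10⁻²⁷/9.109 × 10⁻³¹) = √(7295) = 85.4.

λ_e/λ_α = 85.4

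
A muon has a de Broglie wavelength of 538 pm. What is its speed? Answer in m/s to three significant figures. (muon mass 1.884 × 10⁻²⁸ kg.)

p = h/λ = 6.626 × 10⁻³⁴ / 5.380 × 10⁻¹⁰ = 1.232 × 10⁻²⁴ kg·m/s.
v = p/m = 1.232 × 10⁻²⁴ / 1.884 × 10⁻²⁸ = 6.54 × 10³ m/s = 6540 m/s.

v = 6540 m/s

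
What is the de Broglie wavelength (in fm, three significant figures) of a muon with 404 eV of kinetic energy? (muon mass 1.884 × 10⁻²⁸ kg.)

λ = 4240 fm

KE = 404 eV = 6.472 × 10⁻¹⁷ J.
p = √(2mKE) = √(2 × 1.884 × 10⁻²⁸ × 6.472 × 10⁻¹⁷) = 1.562 × 10⁻²² kg·m/s.
λ = h/p = 6.626 × 10⁻³⁴ / 1.562 × 10⁻²² = 4.24 × 10⁻¹² m = 4240 fm.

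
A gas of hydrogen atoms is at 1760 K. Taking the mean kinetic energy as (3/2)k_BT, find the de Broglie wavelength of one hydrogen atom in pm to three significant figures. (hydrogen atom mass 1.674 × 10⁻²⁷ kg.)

KE = (3/2)k_BT = 1.5 × 1.381 × 10⁻²³ × 1760 = 3.646 × 10⁻²⁰ J.
p = √(2mKE) = √(2 × 1.674 × 10⁻²⁷ × 3.646 × 10⁻²⁰) = 1.105 × 10⁻²³ kg·m/s.
λ = h/p = 6.00 × 10⁻¹¹ m = 60.0 pm.

λ = 60.0 pm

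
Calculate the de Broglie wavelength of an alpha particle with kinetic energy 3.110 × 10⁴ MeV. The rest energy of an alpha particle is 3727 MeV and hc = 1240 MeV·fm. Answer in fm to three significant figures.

λ = 0.0358 fm

Total energy E = KE + m₀c² = 3.110 × 10⁴ + 3727 = 34827 MeV.
(pc)² = E² − (m₀c²)² = (34827)² − (3727)² = 1.199 × 10⁹ MeV², so pc = 3.463 × 10⁴ MeV.
λ = hc/(pc) = 1240 MeV·fm / 3.463 × 10⁴ MeV = 0.0358 fm.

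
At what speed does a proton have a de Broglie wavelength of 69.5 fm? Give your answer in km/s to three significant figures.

p = h/λ = 6.626 × 10⁻³⁴ / 6.950 × 10⁻¹⁴ = 9.534 × 10⁻²¹ kg·m/s.
v = p/m = 9.534 × 10⁻²¹ / 1.673 × 10⁻²⁷ = 5.70 × 10⁶ m/s = 5700 km/s.

v = 5700 km/s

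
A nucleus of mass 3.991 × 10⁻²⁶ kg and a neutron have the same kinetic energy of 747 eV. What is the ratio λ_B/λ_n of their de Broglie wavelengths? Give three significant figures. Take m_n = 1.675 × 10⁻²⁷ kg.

At fixed KE, p = √(2mKE) so λ = h/p ∝ 1/√m.
λ_B/λ_n = √(m_n/m_B) = √(1.675 × 10⁻²⁷/3.991 × 10⁻²⁶) = √(0.04197) = 0.205.

λ_B/λ_n = 0.205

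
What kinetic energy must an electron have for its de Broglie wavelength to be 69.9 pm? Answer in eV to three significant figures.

KE = 308 eV

p = h/λ = 6.626 × 10⁻³⁴ / 6.990 × 10⁻¹¹ = 9.479 × 10⁻²⁴ kg·m/s.
KE = p²/(2m) = (9.479 × 10⁻²⁴)² / (2 × 9.109 × 10⁻³¹) = 4.932 × 10⁻¹⁷ J = 308 eV.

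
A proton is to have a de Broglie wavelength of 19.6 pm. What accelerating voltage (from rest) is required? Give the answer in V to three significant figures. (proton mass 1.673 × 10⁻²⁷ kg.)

V = 2.13 V

p = h/λ = 6.626 × 10⁻³⁴ / 1.960 × 10⁻¹¹ = 3.381 × 10⁻²³ kg·m/s.
KE = p²/(2m) = 3.416 × 10⁻¹⁹ J.
V = KE/e = 3.416 × 10⁻¹⁹ / (1.602 × 10⁻¹⁹) = 2.13 V.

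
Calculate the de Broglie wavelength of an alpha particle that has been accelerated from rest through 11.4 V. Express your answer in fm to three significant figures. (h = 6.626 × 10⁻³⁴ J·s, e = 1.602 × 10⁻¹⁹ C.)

KE = 2eV = 2 × 1.602 × 10⁻¹⁹ × 11.40 = 3.653 × 10⁻¹⁸ J.
p = √(2mKE) = √(2 × 6.645 × 10⁻²⁷ × 3.653 × 10⁻¹⁸) = 2.203 × 10⁻²² kg·m/s.
λ = h/p = 6.626 × 10⁻³⁴ / 2.203 × 10⁻²² = 3.01 × 10⁻¹² m = 3010 fm.

λ = 3010 fm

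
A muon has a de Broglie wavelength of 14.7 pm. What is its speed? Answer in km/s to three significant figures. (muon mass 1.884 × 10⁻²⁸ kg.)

p = h/λ = 6.626 × 10⁻³⁴ / 1.470 × 10⁻¹¹ = 4.507 × 10⁻²³ kg·m/s.
v = p/m = 4.507 × 10⁻²³ / 1.884 × 10⁻²⁸ = 2.39 × 10⁵ m/s = 239 km/s.

v = 239 km/s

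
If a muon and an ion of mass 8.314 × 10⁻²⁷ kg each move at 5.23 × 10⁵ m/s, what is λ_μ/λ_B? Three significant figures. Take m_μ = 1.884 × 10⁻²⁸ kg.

λ_μ/λ_B = 44.1

At fixed v, p = mv so λ = h/(mv) ∝ 1/m.
λ_μ/λ_B = m_B/m_μ = 8.314 × 10⁻²⁷/1.884 × 10⁻²⁸ = 44.1.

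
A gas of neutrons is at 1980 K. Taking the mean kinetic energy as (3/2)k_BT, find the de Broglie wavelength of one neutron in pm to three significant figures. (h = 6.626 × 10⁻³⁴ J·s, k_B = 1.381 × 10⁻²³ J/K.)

KE = (3/2)k_BT = 1.5 × 1.381 × 10⁻²³ × 1980 = 4.102 × 10⁻²⁰ J.
p = √(2mKE) = √(2 × 1.675 × 10⁻²⁷ × 4.102 × 10⁻²⁰) = 1.172 × 10⁻²³ kg·m/s.
λ = h/p = 5.65 × 10⁻¹¹ m = 56.5 pm.

λ = 56.5 pm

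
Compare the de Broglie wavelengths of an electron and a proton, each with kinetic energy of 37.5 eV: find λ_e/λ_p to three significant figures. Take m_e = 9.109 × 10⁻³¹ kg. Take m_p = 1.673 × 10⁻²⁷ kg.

At fixed KE, p = √(2mKE) so λ = h/p ∝ 1/√m.
λ_e/λ_p = √(m_p/m_e) = √(1.673 × 10⁻²⁷/9.109 × 10⁻³¹) = √(1837) = 42.9.

λ_e/λ_p = 42.9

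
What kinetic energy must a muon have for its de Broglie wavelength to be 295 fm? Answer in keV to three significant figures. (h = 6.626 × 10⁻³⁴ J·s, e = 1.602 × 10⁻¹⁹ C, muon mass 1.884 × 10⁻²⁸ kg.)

p = h/λ = 6.626 × 10⁻³⁴ / 2.950 × 10⁻¹³ = 2.246 × 10⁻²¹ kg·m/s.
KE = p²/(2m) = (2.246 × 10⁻²¹)² / (2 × 1.884 × 10⁻²⁸) = 1.339 × 10⁻¹⁴ J = 83.6 keV.

KE = 83.6 keV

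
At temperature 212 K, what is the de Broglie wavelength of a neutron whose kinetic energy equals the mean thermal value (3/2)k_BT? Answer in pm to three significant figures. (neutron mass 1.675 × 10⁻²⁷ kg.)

λ = 173 pm

KE = (3/2)k_BT = 1.5 × 1.381 × 10⁻²³ × 212 = 4.392 × 10⁻²¹ J.
p = √(2mKE) = √(2 × 1.675 × 10⁻²⁷ × 4.392 × 10⁻²¹) = 3.836 × 10⁻²⁴ kg·m/s.
λ = h/p = 1.73 × 10⁻¹⁰ m = 173 pm.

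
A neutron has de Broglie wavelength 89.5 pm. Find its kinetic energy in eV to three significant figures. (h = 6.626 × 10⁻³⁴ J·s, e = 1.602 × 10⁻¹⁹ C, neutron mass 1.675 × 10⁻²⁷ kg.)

p = h/λ = 6.626 × 10⁻³⁴ / 8.950 × 10⁻¹¹ = 7.403 × 10⁻²⁴ kg·m/s.
KE = p²/(2m) = (7.403 × 10⁻²⁴)² / (2 × 1.675 × 10⁻²⁷) = 1.636 × 10⁻²⁰ J = 0.102 eV.

KE = 0.102 eV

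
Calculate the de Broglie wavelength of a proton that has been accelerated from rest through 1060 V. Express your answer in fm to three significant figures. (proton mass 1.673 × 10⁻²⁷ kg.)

λ = 879 fm

KE = eV = 1.602 × 10⁻¹⁹ × 1060 = 1.698 × 10⁻¹⁶ J.
p = √(2mKE) = √(2 × 1.673 × 10⁻²⁷ × 1.698 × 10⁻¹⁶) = 7.538 × 10⁻²² kg·m/s.
λ = h/p = 6.626 × 10⁻³⁴ / 7.538 × 10⁻²² = 8.79 × 10⁻¹³ m = 879 fm.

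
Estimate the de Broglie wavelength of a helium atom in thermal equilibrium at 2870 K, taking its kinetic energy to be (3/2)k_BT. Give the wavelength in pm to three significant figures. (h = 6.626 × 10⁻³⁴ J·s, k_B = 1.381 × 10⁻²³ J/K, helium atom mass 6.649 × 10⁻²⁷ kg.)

λ = 23.6 pm

KE = (3/2)k_BT = 1.5 × 1.381 × 10⁻²³ × 2870 = 5.945 × 10⁻²⁰ J.
p = √(2mKE) = √(2 × 6.649 × 10⁻²⁷ × 5.945 × 10⁻²⁰) = 2.812 × 10⁻²³ kg·m/s.
λ = h/p = 2.36 × 10⁻¹¹ m = 23.6 pm.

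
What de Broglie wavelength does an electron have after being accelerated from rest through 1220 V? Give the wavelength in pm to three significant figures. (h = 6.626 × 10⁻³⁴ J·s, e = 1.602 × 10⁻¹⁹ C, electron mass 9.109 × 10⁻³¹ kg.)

λ = 35.1 pm

KE = eV = 1.602 × 10⁻¹⁹ × 1220 = 1.954 × 10⁻¹⁶ J.
p = √(2mKE) = √(2 × 9.109 × 10⁻³¹ × 1.954 × 10⁻¹⁶) = 1.887 × 10⁻²³ kg·m/s.
λ = h/p = 6.626 × 10⁻³⁴ / 1.887 × 10⁻²³ = 3.51 × 10⁻¹¹ m = 35.1 pm.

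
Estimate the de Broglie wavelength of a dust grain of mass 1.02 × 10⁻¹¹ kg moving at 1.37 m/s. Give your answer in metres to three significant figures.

p = mv = 1.02 × 10⁻¹¹ × 1.37 = 1.397 × 10⁻¹¹ kg·m/s.
λ = h/p = 6.626 × 10⁻³⁴ / 1.397 × 10⁻¹¹ = 4.74 × 10⁻²³ m.

λ = 4.74 × 10⁻²³ m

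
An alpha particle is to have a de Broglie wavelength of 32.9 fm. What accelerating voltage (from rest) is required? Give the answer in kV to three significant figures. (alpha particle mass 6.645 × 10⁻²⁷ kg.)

V = 95.3 kV

p = h/λ = 6.626 × 10⁻³⁴ / 3.290 × 10⁻¹⁴ = 2.014 × 10⁻²⁰ kg·m/s.
KE = p²/(2m) = 3.052 × 10⁻¹⁴ J.
V = KE/2e = 3.052 × 10⁻¹⁴ / (2 × 1.602 × 10⁻¹⁹) = 95.3 kV.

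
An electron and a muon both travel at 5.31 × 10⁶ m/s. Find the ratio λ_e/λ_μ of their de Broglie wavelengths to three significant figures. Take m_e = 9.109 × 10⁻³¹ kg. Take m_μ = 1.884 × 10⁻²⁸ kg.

At fixed v, p = mv so λ = h/(mv) ∝ 1/m.
λ_e/λ_μ = m_μ/m_e = 1.884 × 10⁻²⁸/9.109 × 10⁻³¹ = 207.

λ_e/λ_μ = 207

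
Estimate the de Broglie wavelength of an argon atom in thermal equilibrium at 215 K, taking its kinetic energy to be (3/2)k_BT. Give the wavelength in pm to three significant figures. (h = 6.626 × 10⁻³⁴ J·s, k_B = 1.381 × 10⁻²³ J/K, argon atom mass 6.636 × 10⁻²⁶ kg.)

KE = (3/2)k_BT = 1.5 × 1.381 × 10⁻²³ × 215 = 4.454 × 10⁻²¹ J.
p = √(2mKE) = √(2 × 6.636 × 10⁻²⁶ × 4.454 × 10⁻²¹) = 2.431 × 10⁻²³ kg·m/s.
λ = h/p = 2.73 × 10⁻¹¹ m = 27.3 pm.

λ = 27.3 pm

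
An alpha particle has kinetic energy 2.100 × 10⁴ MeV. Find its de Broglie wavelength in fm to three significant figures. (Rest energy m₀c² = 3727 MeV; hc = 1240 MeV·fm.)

Total energy E = KE + m₀c² = 2.100 × 10⁴ + 3727 = 24727 MeV.
(pc)² = E² − (m₀c²)² = (24727)² − (3727)² = 5.975 × 10⁸ MeV², so pc = 2.444 × 10⁴ MeV.
λ = hc/(pc) = 1240 MeV·fm / 2.444 × 10⁴ MeV = 0.0507 fm.

λ = 0.0507 fm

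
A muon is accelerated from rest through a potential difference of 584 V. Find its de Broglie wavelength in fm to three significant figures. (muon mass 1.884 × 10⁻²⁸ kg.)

KE = eV = 1.602 × 10⁻¹⁹ × 584.0 = 9.356 × 10⁻¹⁷ J.
p = √(2mKE) = √(2 × 1.884 × 10⁻²⁸ × 9.356 × 10⁻¹⁷) = 1.878 × 10⁻²² kg·m/s.
λ = h/p = 6.626 × 10⁻³⁴ / 1.878 × 10⁻²² = 3.53 × 10⁻¹² m = 3530 fm.

λ = 3530 fm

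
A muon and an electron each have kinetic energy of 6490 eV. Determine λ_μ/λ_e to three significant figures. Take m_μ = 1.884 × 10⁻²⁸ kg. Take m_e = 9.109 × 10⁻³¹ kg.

λ_μ/λ_e = 0.0695

At fixed KE, p = √(2mKE) so λ = h/p ∝ 1/√m.
λ_μ/λ_e = √(m_e/m_μ) = √(9.109 × 10⁻³¹/1.884 × 10⁻²⁸) = √(4.835 × 10⁻³) = 0.0695.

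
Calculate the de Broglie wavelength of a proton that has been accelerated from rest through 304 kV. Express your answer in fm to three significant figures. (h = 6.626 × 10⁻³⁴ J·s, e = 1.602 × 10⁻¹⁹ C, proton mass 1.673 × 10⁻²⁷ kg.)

KE = eV = 1.602 × 10⁻¹⁹ × 3.040 × 10⁵ = 4.870 × 10⁻¹⁴ J.
p = √(2mKE) = √(2 × 1.673 × 10⁻²⁷ × 4.870 × 10⁻¹⁴) = 1.277 × 10⁻²⁰ kg·m/s.
λ = h/p = 6.626 × 10⁻³⁴ / 1.277 × 10⁻²⁰ = 5.19 × 10⁻¹⁴ m = 51.9 fm.

λ = 51.9 fm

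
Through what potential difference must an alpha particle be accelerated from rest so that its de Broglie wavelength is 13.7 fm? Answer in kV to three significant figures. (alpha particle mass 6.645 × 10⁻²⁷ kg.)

p = h/λ = 6.626 × 10⁻³⁴ / 1.370 × 10⁻¹⁴ = 4.836 × 10⁻²⁰ kg·m/s.
KE = p²/(2m) = 1.760 × 10⁻¹³ J.
V = KE/2e = 1.760 × 10⁻¹³ / (2 × 1.602 × 10⁻¹⁹) = 549 kV.

V = 549 kV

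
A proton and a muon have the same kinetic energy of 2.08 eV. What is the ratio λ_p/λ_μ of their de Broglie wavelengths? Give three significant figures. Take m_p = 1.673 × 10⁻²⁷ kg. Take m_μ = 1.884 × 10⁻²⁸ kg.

λ_p/λ_μ = 0.336

At fixed KE, p = √(2mKE) so λ = h/p ∝ 1/√m.
λ_p/λ_μ = √(m_μ/m_p) = √(1.884 × 10⁻²⁸/1.673 × 10⁻²⁷) = √(0.1126) = 0.336.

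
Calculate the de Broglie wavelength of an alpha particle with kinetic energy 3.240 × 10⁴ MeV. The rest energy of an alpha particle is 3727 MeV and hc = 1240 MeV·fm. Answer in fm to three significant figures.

Total energy E = KE + m₀c² = 3.240 × 10⁴ + 3727 = 36127 MeV.
(pc)² = E² − (m₀c²)² = (36127)² − (3727)² = 1.291 × 10⁹ MeV², so pc = 3.593 × 10⁴ MeV.
λ = hc/(pc) = 1240 MeV·fm / 3.593 × 10⁴ MeV = 0.0345 fm.

λ = 0.0345 fm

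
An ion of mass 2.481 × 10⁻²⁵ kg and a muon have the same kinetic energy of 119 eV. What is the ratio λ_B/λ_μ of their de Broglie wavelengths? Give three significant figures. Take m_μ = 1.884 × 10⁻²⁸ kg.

At fixed KE, p = √(2mKE) so λ = h/p ∝ 1/√m.
λ_B/λ_μ = √(m_μ/m_B) = √(1.884 × 10⁻²⁸/2.481 × 10⁻²⁵) = √(7.594 × 10⁻⁴) = 0.0276.

λ_B/λ_μ = 0.0276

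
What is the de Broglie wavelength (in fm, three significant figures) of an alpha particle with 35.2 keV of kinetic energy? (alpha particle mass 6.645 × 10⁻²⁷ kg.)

KE = 35.2 keV = 5.639 × 10⁻¹⁵ J.
p = √(2mKE) = √(2 × 6.645 × 10⁻²⁷ × 5.639 × 10⁻¹⁵) = 8.657 × 10⁻²¹ kg·m/s.
λ = h/p = 6.626 × 10⁻³⁴ / 8.657 × 10⁻²¹ = 7.65 × 10⁻¹⁴ m = 76.5 fm.

λ = 76.5 fm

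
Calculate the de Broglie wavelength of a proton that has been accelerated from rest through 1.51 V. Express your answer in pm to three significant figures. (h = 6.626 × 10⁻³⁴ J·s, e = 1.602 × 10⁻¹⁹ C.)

KE = eV = 1.602 × 10⁻¹⁹ × 1.510 = 2.419 × 10⁻¹⁹ J.
p = √(2mKE) = √(2 × 1.673 × 10⁻²⁷ × 2.419 × 10⁻¹⁹) = 2.845 × 10⁻²³ kg·m/s.
λ = h/p = 6.626 × 10⁻³⁴ / 2.845 × 10⁻²³ = 2.33 × 10⁻¹¹ m = 23.3 pm.

λ = 23.3 pm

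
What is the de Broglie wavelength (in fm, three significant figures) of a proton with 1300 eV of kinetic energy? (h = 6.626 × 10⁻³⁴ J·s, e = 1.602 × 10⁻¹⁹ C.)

λ = 794 fm

KE = 1300 eV = 2.083 × 10⁻¹⁶ J.
p = √(2mKE) = √(2 × 1.673 × 10⁻²⁷ × 2.083 × 10⁻¹⁶) = 8.348 × 10⁻²² kg·m/s.
λ = h/p = 6.626 × 10⁻³⁴ / 8.348 × 10⁻²² = 7.94 × 10⁻¹³ m = 794 fm.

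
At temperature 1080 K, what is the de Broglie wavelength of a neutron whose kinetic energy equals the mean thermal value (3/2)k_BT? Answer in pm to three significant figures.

KE = (3/2)k_BT = 1.5 × 1.381 × 10⁻²³ × 1080 = 2.237 × 10⁻²⁰ J.
p = √(2mKE) = √(2 × 1.675 × 10⁻²⁷ × 2.237 × 10⁻²⁰) = 8.657 × 10⁻²⁴ kg·m/s.
λ = h/p = 7.65 × 10⁻¹¹ m = 76.5 pm.

λ = 76.5 pm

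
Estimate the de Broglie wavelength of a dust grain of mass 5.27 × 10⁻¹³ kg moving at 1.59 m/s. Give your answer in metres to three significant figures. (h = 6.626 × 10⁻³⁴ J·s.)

λ = 7.91 × 10⁻²² m

p = mv = 5.27 × 10⁻¹³ × 1.59 = 8.379 × 10⁻¹³ kg·m/s.
λ = h/p = 6.626 × 10⁻³⁴ / 8.379 × 10⁻¹³ = 7.91 × 10⁻²² m.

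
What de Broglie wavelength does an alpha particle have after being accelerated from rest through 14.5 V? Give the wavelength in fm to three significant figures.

KE = 2eV = 2 × 1.602 × 10⁻¹⁹ × 14.50 = 4.646 × 10⁻¹⁸ J.
p = √(2mKE) = √(2 × 6.645 × 10⁻²⁷ × 4.646 × 10⁻¹⁸) = 2.485 × 10⁻²² kg·m/s.
λ = h/p = 6.626 × 10⁻³⁴ / 2.485 × 10⁻²² = 2.67 × 10⁻¹² m = 2670 fm.

λ = 2670 fm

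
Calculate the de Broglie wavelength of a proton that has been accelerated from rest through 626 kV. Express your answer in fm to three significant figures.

KE = eV = 1.602 × 10⁻¹⁹ × 6.260 × 10⁵ = 1.003 × 10⁻¹³ J.
p = √(2mKE) = √(2 × 1.673 × 10⁻²⁷ × 1.003 × 10⁻¹³) = 1.832 × 10⁻²⁰ kg·m/s.
λ = h/p = 6.626 × 10⁻³⁴ / 1.832 × 10⁻²⁰ = 3.62 × 10⁻¹⁴ m = 36.2 fm.

λ = 36.2 fm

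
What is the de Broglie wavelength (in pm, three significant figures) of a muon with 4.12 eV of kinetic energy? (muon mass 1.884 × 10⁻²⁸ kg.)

KE = 4.12 eV = 6.600 × 10⁻¹⁹ J.
p = √(2mKE) = √(2 × 1.884 × 10⁻²⁸ × 6.600 × 10⁻¹⁹) = 1.577 × 10⁻²³ kg·m/s.
λ = h/p = 6.626 × 10⁻³⁴ / 1.577 × 10⁻²³ = 4.20 × 10⁻¹¹ m = 42.0 pm.

λ = 42.0 pm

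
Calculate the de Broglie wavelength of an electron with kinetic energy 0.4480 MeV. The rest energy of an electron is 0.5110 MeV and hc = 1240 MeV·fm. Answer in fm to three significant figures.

λ = 1530 fm

Total energy E = KE + m₀c² = 0.4480 + 0.5110 = 0.9590 MeV.
(pc)² = E² − (m₀c²)² = (0.9590)² − (0.5110)² = 0.6586 MeV², so pc = 0.8115 MeV.
λ = hc/(pc) = 1240 MeV·fm / 0.8115 MeV = 1530 fm.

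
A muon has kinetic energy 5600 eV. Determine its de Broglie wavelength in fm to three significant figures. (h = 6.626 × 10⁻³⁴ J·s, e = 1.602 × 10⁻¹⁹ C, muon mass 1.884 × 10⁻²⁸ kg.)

λ = 1140 fm

KE = 5600 eV = 8.971 × 10⁻¹⁶ J.
p = √(2mKE) = √(2 × 1.884 × 10⁻²⁸ × 8.971 × 10⁻¹⁶) = 5.814 × 10⁻²² kg·m/s.
λ = h/p = 6.626 × 10⁻³⁴ / 5.814 × 10⁻²² = 1.14 × 10⁻¹² m = 1140 fm.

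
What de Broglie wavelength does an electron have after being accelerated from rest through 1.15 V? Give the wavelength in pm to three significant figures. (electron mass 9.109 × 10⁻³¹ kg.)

KE = eV = 1.602 × 10⁻¹⁹ × 1.150 = 1.842 × 10⁻¹⁹ J.
p = √(2mKE) = √(2 × 9.109 × 10⁻³¹ × 1.842 × 10⁻¹⁹) = 5.793 × 10⁻²⁵ kg·m/s.
λ = h/p = 6.626 × 10⁻³⁴ / 5.793 × 10⁻²⁵ = 1.14 × 10⁻⁹ m = 1140 pm.

λ = 1140 pm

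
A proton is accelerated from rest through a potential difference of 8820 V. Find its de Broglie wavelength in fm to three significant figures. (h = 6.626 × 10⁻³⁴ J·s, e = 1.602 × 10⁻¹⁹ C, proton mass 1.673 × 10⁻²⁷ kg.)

λ = 305 fm

KE = eV = 1.602 × 10⁻¹⁹ × 8820 = 1.413 × 10⁻¹⁵ J.
p = √(2mKE) = √(2 × 1.673 × 10⁻²⁷ × 1.413 × 10⁻¹⁵) = 2.174 × 10⁻²¹ kg·m/s.
λ = h/p = 6.626 × 10⁻³⁴ / 2.174 × 10⁻²¹ = 3.05 × 10⁻¹³ m = 305 fm.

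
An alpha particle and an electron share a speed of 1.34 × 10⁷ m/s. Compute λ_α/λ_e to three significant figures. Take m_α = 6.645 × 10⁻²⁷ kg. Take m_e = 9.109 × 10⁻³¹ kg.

λ_α/λ_e = 1.37 × 10⁻⁴

At fixed v, p = mv so λ = h/(mv) ∝ 1/m.
λ_α/λ_e = m_e/m_α = 9.109 × 10⁻³¹/6.645 × 10⁻²⁷ = 1.37 × 10⁻⁴.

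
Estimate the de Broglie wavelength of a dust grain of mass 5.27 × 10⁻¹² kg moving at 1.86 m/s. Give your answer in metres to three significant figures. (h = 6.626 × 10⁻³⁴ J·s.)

p = mv = 5.27 × 10⁻¹² × 1.86 = 9.802 × 10⁻¹² kg·m/s.
λ = h/p = 6.626 × 10⁻³⁴ / 9.802 × 10⁻¹² = 6.76 × 10⁻²³ m.

λ = 6.76 × 10⁻²³ m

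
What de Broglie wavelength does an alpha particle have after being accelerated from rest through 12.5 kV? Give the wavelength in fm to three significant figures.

λ = 90.8 fm

KE = 2eV = 2 × 1.602 × 10⁻¹⁹ × 1.250 × 10⁴ = 4.005 × 10⁻¹⁵ J.
p = √(2mKE) = √(2 × 6.645 × 10⁻²⁷ × 4.005 × 10⁻¹⁵) = 7.296 × 10⁻²¹ kg·m/s.
λ = h/p = 6.626 × 10⁻³⁴ / 7.296 × 10⁻²¹ = 9.08 × 10⁻¹⁴ m = 90.8 fm.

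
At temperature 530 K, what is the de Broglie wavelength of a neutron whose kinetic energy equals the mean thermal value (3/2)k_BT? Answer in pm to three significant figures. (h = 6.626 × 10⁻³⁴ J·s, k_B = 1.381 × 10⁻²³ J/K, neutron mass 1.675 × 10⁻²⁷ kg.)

KE = (3/2)k_BT = 1.5 × 1.381 × 10⁻²³ × 530 = 1.098 × 10⁻²⁰ J.
p = √(2mKE) = √(2 × 1.675 × 10⁻²⁷ × 1.098 × 10⁻²⁰) = 6.065 × 10⁻²⁴ kg·m/s.
λ = h/p = 1.09 × 10⁻¹⁰ m = 109 pm.

λ = 109 pm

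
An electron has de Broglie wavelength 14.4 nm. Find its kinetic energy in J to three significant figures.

p = h/λ = 6.626 × 10⁻³⁴ / 1.440 × 10⁻⁸ = 4.601 × 10⁻²⁶ kg·m/s.
KE = p²/(2m) = (4.601 × 10⁻²⁶)² / (2 × 9.109 × 10⁻³¹) = 1.162 × 10⁻²¹ J = 1.16 × 10⁻²¹ J.

KE = 1.16 × 10⁻²¹ J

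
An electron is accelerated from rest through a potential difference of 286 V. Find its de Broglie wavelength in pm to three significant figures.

λ = 72.5 pm

KE = eV = 1.602 × 10⁻¹⁹ × 286.0 = 4.582 × 10⁻¹⁷ J.
p = √(2mKE) = √(2 × 9.109 × 10⁻³¹ × 4.582 × 10⁻¹⁷) = 9.136 × 10⁻²⁴ kg·m/s.
λ = h/p = 6.626 × 10⁻³⁴ / 9.136 × 10⁻²⁴ = 7.25 × 10⁻¹¹ m = 72.5 pm.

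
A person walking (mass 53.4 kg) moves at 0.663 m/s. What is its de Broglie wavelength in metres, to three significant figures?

p = mv = 53.4 × 0.663 = 3.540 × 10¹ kg·m/s.
λ = h/p = 6.626 × 10⁻³⁴ / 3.540 × 10¹ = 1.87 × 10⁻³⁵ m.

λ = 1.87 × 10⁻³⁵ m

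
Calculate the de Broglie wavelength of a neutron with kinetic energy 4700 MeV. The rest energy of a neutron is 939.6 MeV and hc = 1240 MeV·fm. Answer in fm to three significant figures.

λ = 0.223 fm

Total energy E = KE + m₀c² = 4700 + 939.6 = 5639.6 MeV.
(pc)² = E² − (m₀c²)² = (5639.6)² − (939.6)² = 3.092 × 10⁷ MeV², so pc = 5561 MeV.
λ = hc/(pc) = 1240 MeV·fm / 5561 MeV = 0.223 fm.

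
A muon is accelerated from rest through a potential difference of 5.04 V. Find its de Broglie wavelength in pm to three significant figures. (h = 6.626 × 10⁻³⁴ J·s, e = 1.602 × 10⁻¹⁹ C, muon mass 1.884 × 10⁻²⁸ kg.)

λ = 38.0 pm

KE = eV = 1.602 × 10⁻¹⁹ × 5.040 = 8.074 × 10⁻¹⁹ J.
p = √(2mKE) = √(2 × 1.884 × 10⁻²⁸ × 8.074 × 10⁻¹⁹) = 1.744 × 10⁻²³ kg·m/s.
λ = h/p = 6.626 × 10⁻³⁴ / 1.744 × 10⁻²³ = 3.80 × 10⁻¹¹ m = 38.0 pm.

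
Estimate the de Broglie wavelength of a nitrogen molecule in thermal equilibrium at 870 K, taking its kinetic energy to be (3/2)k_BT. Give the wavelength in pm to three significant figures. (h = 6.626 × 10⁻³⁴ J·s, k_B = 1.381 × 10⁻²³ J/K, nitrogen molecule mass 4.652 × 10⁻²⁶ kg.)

KE = (3/2)k_BT = 1.5 × 1.381 × 10⁻²³ × 870 = 1.802 × 10⁻²⁰ J.
p = √(2mKE) = √(2 × 4.652 × 10⁻²⁶ × 1.802 × 10⁻²⁰) = 4.095 × 10⁻²³ kg·m/s.
λ = h/p = 1.62 × 10⁻¹¹ m = 16.2 pm.

λ = 16.2 pm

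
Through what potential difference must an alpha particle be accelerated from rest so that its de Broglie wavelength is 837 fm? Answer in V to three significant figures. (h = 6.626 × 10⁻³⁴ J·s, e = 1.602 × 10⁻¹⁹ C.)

V = 147 V

p = h/λ = 6.626 × 10⁻³⁴ / 8.370 × 10⁻¹³ = 7.916 × 10⁻²² kg·m/s.
KE = p²/(2m) = 4.715 × 10⁻¹⁷ J.
V = KE/2e = 4.715 × 10⁻¹⁷ / (2 × 1.602 × 10⁻¹⁹) = 147 V.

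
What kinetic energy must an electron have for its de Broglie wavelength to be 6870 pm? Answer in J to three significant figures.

p = h/λ = 6.626 × 10⁻³⁴ / 6.870 × 10⁻⁹ = 9.645 × 10⁻²⁶ kg·m/s.
KE = p²/(2m) = (9.645 × 10⁻²⁶)² / (2 × 9.109 × 10⁻³¹) = 5.106 × 10⁻²¹ J = 5.11 × 10⁻²¹ J.

KE = 5.11 × 10⁻²¹ J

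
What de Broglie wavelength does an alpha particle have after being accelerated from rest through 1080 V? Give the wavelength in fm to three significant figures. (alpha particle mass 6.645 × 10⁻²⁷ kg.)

λ = 309 fm

KE = 2eV = 2 × 1.602 × 10⁻¹⁹ × 1080 = 3.460 × 10⁻¹⁶ J.
p = √(2mKE) = √(2 × 6.645 × 10⁻²⁷ × 3.460 × 10⁻¹⁶) = 2.144 × 10⁻²¹ kg·m/s.
λ = h/p = 6.626 × 10⁻³⁴ / 2.144 × 10⁻²¹ = 3.09 × 10⁻¹³ m = 309 fm.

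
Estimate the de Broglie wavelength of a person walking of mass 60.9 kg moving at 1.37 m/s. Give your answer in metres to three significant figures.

λ = 7.94 × 10⁻³⁶ m

p = mv = 60.9 × 1.37 = 8.343 × 10¹ kg·m/s.
λ = h/p = 6.626 × 10⁻³⁴ / 8.343 × 10¹ = 7.94 × 10⁻³⁶ m.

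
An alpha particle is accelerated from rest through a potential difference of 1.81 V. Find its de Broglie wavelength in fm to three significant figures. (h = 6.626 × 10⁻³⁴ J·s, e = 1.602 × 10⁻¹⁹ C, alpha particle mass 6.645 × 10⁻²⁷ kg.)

KE = 2eV = 2 × 1.602 × 10⁻¹⁹ × 1.810 = 5.799 × 10⁻¹⁹ J.
p = √(2mKE) = √(2 × 6.645 × 10⁻²⁷ × 5.799 × 10⁻¹⁹) = 8.779 × 10⁻²³ kg·m/s.
λ = h/p = 6.626 × 10⁻³⁴ / 8.779 × 10⁻²³ = 7.55 × 10⁻¹² m = 7550 fm.

λ = 7550 fm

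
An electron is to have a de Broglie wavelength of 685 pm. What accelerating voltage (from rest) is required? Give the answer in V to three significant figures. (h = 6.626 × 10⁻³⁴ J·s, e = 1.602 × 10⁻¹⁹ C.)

p = h/λ = 6.626 × 10⁻³⁴ / 6.850 × 10⁻¹⁰ = 9.673 × 10⁻²⁵ kg·m/s.
KE = p²/(2m) = 5.136 × 10⁻¹⁹ J.
V = KE/e = 5.136 × 10⁻¹⁹ / (1.602 × 10⁻¹⁹) = 3.21 V.

V = 3.21 V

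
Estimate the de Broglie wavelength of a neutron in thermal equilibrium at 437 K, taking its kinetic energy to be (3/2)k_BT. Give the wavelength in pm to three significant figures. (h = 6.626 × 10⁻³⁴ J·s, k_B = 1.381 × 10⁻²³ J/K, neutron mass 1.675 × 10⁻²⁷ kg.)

KE = (3/2)k_BT = 1.5 × 1.381 × 10⁻²³ × 437 = 9.052 × 10⁻²¹ J.
p = √(2mKE) = √(2 × 1.675 × 10⁻²⁷ × 9.052 × 10⁻²¹) = 5.507 × 10⁻²⁴ kg·m/s.
λ = h/p = 1.20 × 10⁻¹⁰ m = 120 pm.

λ = 120 pm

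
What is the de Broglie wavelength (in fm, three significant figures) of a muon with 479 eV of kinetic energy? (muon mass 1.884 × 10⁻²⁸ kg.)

KE = 479 eV = 7.674 × 10⁻¹⁷ J.
p = √(2mKE) = √(2 × 1.884 × 10⁻²⁸ × 7.674 × 10⁻¹⁷) = 1.700 × 10⁻²² kg·m/s.
λ = h/p = 6.626 × 10⁻³⁴ / 1.700 × 10⁻²² = 3.90 × 10⁻¹² m = 3900 fm.

λ = 3900 fm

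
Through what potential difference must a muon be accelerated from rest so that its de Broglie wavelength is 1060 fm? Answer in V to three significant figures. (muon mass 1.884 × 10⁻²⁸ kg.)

p = h/λ = 6.626 × 10⁻³⁴ / 1.060 × 10⁻¹² = 6.251 × 10⁻²² kg·m/s.
KE = p²/(2m) = 1.037 × 10⁻¹⁵ J.
V = KE/e = 1.037 × 10⁻¹⁵ / (1.602 × 10⁻¹⁹) = 6470 V.

V = 6470 V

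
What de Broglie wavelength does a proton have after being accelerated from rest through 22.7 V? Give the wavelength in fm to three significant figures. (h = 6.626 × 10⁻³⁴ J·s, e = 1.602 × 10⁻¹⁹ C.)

KE = eV = 1.602 × 10⁻¹⁹ × 22.70 = 3.637 × 10⁻¹⁸ J.
p = √(2mKE) = √(2 × 1.673 × 10⁻²⁷ × 3.637 × 10⁻¹⁸) = 1.103 × 10⁻²² kg·m/s.
λ = h/p = 6.626 × 10⁻³⁴ / 1.103 × 10⁻²² = 6.01 × 10⁻¹² m = 6010 fm.

λ = 6010 fm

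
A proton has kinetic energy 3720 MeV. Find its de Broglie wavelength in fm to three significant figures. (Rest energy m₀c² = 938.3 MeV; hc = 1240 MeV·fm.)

λ = 0.272 fm

Total energy E = KE + m₀c² = 3720 + 938.3 = 4658.3 MeV.
(pc)² = E² − (m₀c²)² = (4658.3)² − (938.3)² = 2.082 × 10⁷ MeV², so pc = 4563 MeV.
λ = hc/(pc) = 1240 MeV·fm / 4563 MeV = 0.272 fm.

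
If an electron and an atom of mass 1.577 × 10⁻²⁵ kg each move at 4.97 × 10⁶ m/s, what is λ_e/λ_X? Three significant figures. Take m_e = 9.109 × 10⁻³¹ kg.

At fixed v, p = mv so λ = h/(mv) ∝ 1/m.
λ_e/λ_X = m_X/m_e = 1.577 × 10⁻²⁵/9.109 × 10⁻³¹ = 1.73 × 10⁵.

λ_e/λ_X = 1.73 × 10⁵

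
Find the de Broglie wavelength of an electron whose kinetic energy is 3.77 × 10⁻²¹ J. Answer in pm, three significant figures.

λ = 8000 pm

p = √(2mKE) = √(2 × 9.109 × 10⁻³¹ × 3.770 × 10⁻²¹) = 8.287 × 10⁻²⁶ kg·m/s.
λ = h/p = 6.626 × 10⁻³⁴ / 8.287 × 10⁻²⁶ = 8.00 × 10⁻⁹ m = 8000 pm.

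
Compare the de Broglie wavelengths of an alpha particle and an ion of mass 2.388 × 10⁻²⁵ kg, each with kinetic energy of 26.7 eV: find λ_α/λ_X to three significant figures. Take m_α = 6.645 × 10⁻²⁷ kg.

λ_α/λ_X = 5.99

At fixed KE, p = √(2mKE) so λ = h/p ∝ 1/√m.
λ_α/λ_X = √(m_X/m_α) = √(2.388 × 10⁻²⁵/6.645 × 10⁻²⁷) = √(35.94) = 5.99.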